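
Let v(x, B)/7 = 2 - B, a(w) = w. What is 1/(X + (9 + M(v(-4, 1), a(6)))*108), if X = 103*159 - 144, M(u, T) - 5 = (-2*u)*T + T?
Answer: 1/9321 ≈ 0.00010728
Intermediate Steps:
v(x, B) = 14 - 7*B (v(x, B) = 7*(2 - B) = 14 - 7*B)
M(u, T) = 5 + T - 2*T*u (M(u, T) = 5 + ((-2*u)*T + T) = 5 + (-2*T*u + T) = 5 + (T - 2*T*u) = 5 + T - 2*T*u)
X = 16233 (X = 16377 - 144 = 16233)
1/(X + (9 + M(v(-4, 1), a(6)))*108) = 1/(16233 + (9 + (5 + 6 - 2*6*(14 - 7*1)))*108) = 1/(16233 + (9 + (5 + 6 - 2*6*(14 - 7)))*108) = 1/(16233 + (9 + (5 + 6 - 2*6*7))*108) = 1/(16233 + (9 + (5 + 6 - 84))*108) = 1/(16233 + (9 - 73)*108) = 1/(16233 - 64*108) = 1/(16233 - 6912) = 1/9321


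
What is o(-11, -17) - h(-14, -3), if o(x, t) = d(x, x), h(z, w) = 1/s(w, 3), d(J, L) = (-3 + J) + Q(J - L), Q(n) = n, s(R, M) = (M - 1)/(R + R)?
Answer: -11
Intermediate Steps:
s(R, M) = (-1 + M)/(2*R) (s(R, M) = (-1 + M)/((2*R)) = (-1 + M)*(1/(2*R)) = (-1 + M)/(2*R))
d(J, L) = -3 - L + 2*J (d(J, L) = (-3 + J) + (J - L) = -3 - L + 2*J)
h(z, w) = w (h(z, w) = 1/((-1 + 3)/(2*w)) = 1/((½)*2/w) = 1/(1/w) = w)
o(x, t) = -3 + x (o(x, t) = -3 - x + 2*x = -3 + x)
o(-11, -17) - h(-14, -3) = (-3 - 11) - 1*(-3) = -14 + 3 = -11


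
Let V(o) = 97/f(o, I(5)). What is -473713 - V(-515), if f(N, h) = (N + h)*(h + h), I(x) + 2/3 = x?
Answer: -18868935343/39832 ≈ -4.7371e+5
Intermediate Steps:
I(x) = -⅔ + x
f(N, h) = 2*h*(N + h) (f(N, h) = (N + h)*(2*h) = 2*h*(N + h))
V(o) = 97/(338/9 + 26*o/3) (V(o) = 97/((2*(-⅔ + 5)*(o + (-⅔ + 5)))) = 97/((2*(13/3)*(o + 13/3))) = 97/((2*(13/3)*(13/3 + o))) = 97/(338/9 + 26*o/3))
-473713 - V(-515) = -473713 - 873/(26*(13 + 3*(-515))) = -473713 - 873/(26*(13 - 1545)) = -473713 - 873/(26*(-1532)) = -473713 - 873*(-1)/(26*1532) = -473713 - 1*(-873/39832) = -473713 + 873/39832 = -18868935343/39832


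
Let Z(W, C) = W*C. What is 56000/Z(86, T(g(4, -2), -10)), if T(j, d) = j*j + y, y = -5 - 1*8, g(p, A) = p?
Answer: 28000/129 ≈ 217.05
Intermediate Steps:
y = -13 (y = -5 - 8 = -13)
T(j, d) = -13 + j² (T(j, d) = j*j - 13 = j² - 13 = -13 + j²)
Z(W, C) = C*W
56000/Z(86, T(g(4, -2), -10)) = 56000/(((-13 + 4²)*86)) = 56000/(((-13 + 16)*86)) = 56000/((3*86)) = 56000/258 = 56000*(1/258) = 28000/129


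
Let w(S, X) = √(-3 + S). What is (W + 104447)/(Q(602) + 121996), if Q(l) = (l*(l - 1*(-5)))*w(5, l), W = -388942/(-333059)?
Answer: -151568711886455/2999574064506278 + 907985987823815*√2/5999148129012556 ≈ 0.16351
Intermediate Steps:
W = 388942/333059 (W = -388942*(-1/333059) = 388942/333059 ≈ 1.1678)
Q(l) = l*√2*(5 + l) (Q(l) = (l*(l - 1*(-5)))*√(-3 + 5) = (l*(l + 5))*√2 = (l*(5 + l))*√2 = l*√2*(5 + l))
(W + 104447)/(Q(602) + 121996) = (388942/333059 + 104447)/(602*√2*(5 + 602) + 121996) = 34787402315/(333059*(602*√2*607 + 121996)) = 34787402315/(333059*(365414*√2 + 121996)) = 34787402315/(333059*(121996 + 365414*√2))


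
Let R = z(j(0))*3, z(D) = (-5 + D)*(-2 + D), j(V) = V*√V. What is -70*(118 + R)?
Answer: -10360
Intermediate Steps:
j(V) = V^(3/2)
R = 30 (R = (10 + (0^(3/2))² - 7*0^(3/2))*3 = (10 + 0² - 7*0)*3 = (10 + 0 + 0)*3 = 10*3 = 30)
-70*(118 + R) = -70*(118 + 30) = -70*148 = -10360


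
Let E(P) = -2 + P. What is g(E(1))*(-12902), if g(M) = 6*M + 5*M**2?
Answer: 12902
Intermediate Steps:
g(M) = 5*M**2 + 6*M
g(E(1))*(-12902) = ((-2 + 1)*(6 + 5*(-2 + 1)))*(-12902) = -(6 + 5*(-1))*(-12902) = -(6 - 5)*(-12902) = -1*1*(-12902) = -1*(-12902) = 12902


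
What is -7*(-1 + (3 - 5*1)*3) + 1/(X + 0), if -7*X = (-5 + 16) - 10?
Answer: 42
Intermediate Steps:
X = -1/7 (X = -((-5 + 16) - 10)/7 = -(11 - 10)/7 = -1/7*1 = -1/7 ≈ -0.14286)
-7*(-1 + (3 - 5*1)*3) + 1/(X + 0) = -7*(-1 + (3 - 5*1)*3) + 1/(-1/7 + 0) = -7*(-1 + (3 - 5)*3) + 1/(-1/7) = -7*(-1 - 2*3) - 7 = -7*(-1 - 6) - 7 = -7*(-7) - 7 = 49 - 7 = 42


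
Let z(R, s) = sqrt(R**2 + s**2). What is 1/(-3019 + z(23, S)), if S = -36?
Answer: -3019/9112536 - 5*sqrt(73)/9112536 ≈ -0.00033599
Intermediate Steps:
1/(-3019 + z(23, S)) = 1/(-3019 + sqrt(23**2 + (-36)**2)) = 1/(-3019 + sqrt(529 + 1296)) = 1/(-3019 + sqrt(1825)) = 1/(-3019 + 5*sqrt(73))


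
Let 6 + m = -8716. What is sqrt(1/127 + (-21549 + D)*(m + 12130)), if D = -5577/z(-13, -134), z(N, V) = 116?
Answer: I*sqrt(998384919054845)/3683 ≈ 8579.2*I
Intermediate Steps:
m = -8722 (m = -6 - 8716 = -8722)
D = -5577/116 ≈ -48.078
sqrt(1/127 + (-21549 + D)*(m + 12130)) = sqrt(1/127 + (-21549 - 5577/116)*(-8722 + 12130)) = sqrt(1/127 - 2505261/116*3408) = sqrt(1/127 - 2134482372/29) = sqrt(-271079261215/3683) = I*sqrt(998384919054845)/3683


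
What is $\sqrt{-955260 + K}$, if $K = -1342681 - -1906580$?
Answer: $i \sqrt{391361} \approx 625.59 i$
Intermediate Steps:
$K = 563899$ ($K = -1342681 + 1906580 = 563899$)
$\sqrt{-955260 + K} = \sqrt{-955260 + 563899} = \sqrt{-391361} = i \sqrt{391361}$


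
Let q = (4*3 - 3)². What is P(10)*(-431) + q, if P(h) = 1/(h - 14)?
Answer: 755/4 ≈ 188.75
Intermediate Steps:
q = 81 (q = (12 - 3)² = 9² = 81)
P(h) = 1/(-14 + h)
P(10)*(-431) + q = -431/(-14 + 10) + 81 = -431/(-4) + 81 = -¼*(-431) + 81 = 431/4 + 81 = 755/4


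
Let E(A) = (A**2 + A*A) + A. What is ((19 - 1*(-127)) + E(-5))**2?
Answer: 36481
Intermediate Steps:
E(A) = A + 2*A**2 (E(A) = (A**2 + A**2) + A = 2*A**2 + A = A + 2*A**2)
((19 - 1*(-127)) + E(-5))**2 = ((19 - 1*(-127)) - 5*(1 + 2*(-5)))**2 = ((19 + 127) - 5*(1 - 10))**2 = (146 - 5*(-9))**2 = (146 + 45)**2 = 191**2 = 36481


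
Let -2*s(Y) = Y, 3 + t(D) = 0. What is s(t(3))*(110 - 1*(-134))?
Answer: 366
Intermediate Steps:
t(D) = -3 (t(D) = -3 + 0 = -3)
s(Y) = -Y/2
s(t(3))*(110 - 1*(-134)) = (-½*(-3))*(110 - 1*(-134)) = 3*(110 + 134)/2 = (3/2)*244 = 366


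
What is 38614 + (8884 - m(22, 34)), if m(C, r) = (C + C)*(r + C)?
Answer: 45034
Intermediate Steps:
m(C, r) = 2*C*(C + r) (m(C, r) = (2*C)*(C + r) = 2*C*(C + r))
38614 + (8884 - m(22, 34)) = 38614 + (8884 - 2*22*(22 + 34)) = 38614 + (8884 - 2*22*56) = 38614 + (8884 - 1*2464) = 38614 + (8884 - 2464) = 38614 + 6420 = 45034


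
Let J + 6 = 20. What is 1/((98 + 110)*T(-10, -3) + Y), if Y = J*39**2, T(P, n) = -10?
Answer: 1/19214 ≈ 5.2045e-5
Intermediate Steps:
J = 14 (J = -6 + 20 = 14)
Y = 21294 (Y = 14*39**2 = 14*1521 = 21294)
1/((98 + 110)*T(-10, -3) + Y) = 1/((98 + 110)*(-10) + 21294) = 1/(208*(-10) + 21294) = 1/(-2080 + 21294) = 1/19214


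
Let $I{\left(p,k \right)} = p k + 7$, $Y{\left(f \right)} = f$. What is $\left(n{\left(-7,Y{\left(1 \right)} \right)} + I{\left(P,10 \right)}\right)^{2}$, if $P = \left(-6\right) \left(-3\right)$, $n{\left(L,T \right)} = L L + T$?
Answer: $56169$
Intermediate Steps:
$n{\left(L,T \right)} = T + L^{2}$ ($n{\left(L,T \right)} = L^{2} + T = T + L^{2}$)
$P = 18$
$I{\left(p,k \right)} = 7 + k p$ ($I{\left(p,k \right)} = k p + 7 = 7 + k p$)
$\left(n{\left(-7,Y{\left(1 \right)} \right)} + I{\left(P,10 \right)}\right)^{2} = \left(\left(1 + \left(-7\right)^{2}\right) + \left(7 + 10 \cdot 18\right)\right)^{2} = \left(\left(1 + 49\right) + \left(7 + 180\right)\right)^{2} = \left(50 + 187\right)^{2} = 237^{2} = 56169$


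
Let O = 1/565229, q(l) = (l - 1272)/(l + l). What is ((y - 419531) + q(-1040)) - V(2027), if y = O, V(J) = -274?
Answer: -61613652510339/146959540 ≈ -4.1926e+5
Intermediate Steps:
q(l) = (-1272 + l)/(2*l) (q(l) = (-1272 + l)/((2*l)) = (-1272 + l)*(1/(2*l)) = (-1272 + l)/(2*l))
O = 1/565229 ≈ 1.7692e-6
y = 1/565229 ≈ 1.7692e-6
((y - 419531) + q(-1040)) - V(2027) = ((1/565229 - 419531) + (½)*(-1272 - 1040)/(-1040)) - 1*(-274) = (-237131087598/565229 + (½)*(-1/1040)*(-2312)) + 274 = (-237131087598/565229 + 289/260) + 274 = -61653919424299/146959540 + 274 = -61613652510339/146959540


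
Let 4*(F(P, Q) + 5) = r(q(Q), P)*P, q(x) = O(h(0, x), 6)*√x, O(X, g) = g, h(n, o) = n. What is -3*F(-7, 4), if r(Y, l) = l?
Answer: -87/4 ≈ -21.750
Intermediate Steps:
q(x) = 6*√x
F(P, Q) = -5 + P²/4 (F(P, Q) = -5 + (P*P)/4 = -5 + P²/4)
-3*F(-7, 4) = -3*(-5 + (¼)*(-7)²) = -3*(-5 + (¼)*49) = -3*(-5 + 49/4) = -3*29/4 = -87/4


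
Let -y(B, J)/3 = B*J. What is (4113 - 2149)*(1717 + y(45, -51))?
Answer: 16894328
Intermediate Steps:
y(B, J) = -3*B*J
(4113 - 2149)*(1717 + y(45, -51)) = (4113 - 2149)*(1717 - 3*45*(-51)) = 1964*(1717 + 6885) = 1964*8602 = 16894328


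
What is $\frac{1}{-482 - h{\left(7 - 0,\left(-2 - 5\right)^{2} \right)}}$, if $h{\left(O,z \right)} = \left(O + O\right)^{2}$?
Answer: $- \frac{1}{678} \approx -0.0014749$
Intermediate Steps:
$h{\left(O,z \right)} = 4 O^{2}$ ($h{\left(O,z \right)} = \left(2 O\right)^{2} = 4 O^{2}$)
$\frac{1}{-482 - h{\left(7 - 0,\left(-2 - 5\right)^{2} \right)}} = \frac{1}{-482 - 4 \left(7 - 0\right)^{2}} = \frac{1}{-482 - 4 \left(7 + 0\right)^{2}} = \frac{1}{-482 - 4 \cdot 7^{2}} = \frac{1}{-482 - 4 \cdot 49} = \frac{1}{-482 - 196} = \frac{1}{-678} = - \frac{1}{678}$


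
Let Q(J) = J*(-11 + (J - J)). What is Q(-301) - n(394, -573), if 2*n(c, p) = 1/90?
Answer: 595979/180 ≈ 3311.0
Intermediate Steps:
n(c, p) = 1/180 (n(c, p) = (1/2)/90 = (1/2)*(1/90) = 1/180)
Q(J) = -11*J (Q(J) = J*(-11 + 0) = J*(-11) = -11*J)
Q(-301) - n(394, -573) = -11*(-301) - 1*1/180 = 3311 - 1/180 = 595979/180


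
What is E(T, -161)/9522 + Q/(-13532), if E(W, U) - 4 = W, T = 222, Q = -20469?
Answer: 98982025/64425852 ≈ 1.5364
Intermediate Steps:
E(W, U) = 4 + W
E(T, -161)/9522 + Q/(-13532) = (4 + 222)/9522 - 20469/(-13532) = 226*(1/9522) - 20469*(-1/13532) = 113/4761 + 20469/13532 = 98982025/64425852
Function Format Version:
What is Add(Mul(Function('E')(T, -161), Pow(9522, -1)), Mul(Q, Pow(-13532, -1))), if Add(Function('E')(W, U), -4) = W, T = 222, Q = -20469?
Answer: Rational(98982025, 64425852) ≈ 1.5364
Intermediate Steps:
Function('E')(W, U) = Add(4, W)
Add(Mul(Function('E')(T, -161), Pow(9522, -1)), Mul(Q, Pow(-13532, -1))) = Add(Mul(Add(4, 222), Pow(9522, -1)), Mul(-20469, Pow(-13532, -1))) = Add(Mul(226, Rational(1, 9522)), Mul(-20469, Rational(-1, 13532))) = Add(Rational(113, 4761), Rational(20469, 13532)) = Rational(98982025, 64425852)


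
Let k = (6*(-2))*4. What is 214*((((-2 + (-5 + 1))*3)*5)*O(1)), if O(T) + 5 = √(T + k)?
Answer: 96300 - 19260*I*√47 ≈ 96300.0 - 1.3204e+5*I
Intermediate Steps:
k = -48 (k = -12*4 = -48)
O(T) = -5 + √(-48 + T) (O(T) = -5 + √(T - 48) = -5 + √(-48 + T))
214*((((-2 + (-5 + 1))*3)*5)*O(1)) = 214*((((-2 + (-5 + 1))*3)*5)*(-5 + √(-48 + 1))) = 214*((((-2 - 4)*3)*5)*(-5 + √(-47))) = 214*((-6*3*5)*(-5 + I*√47)) = 214*((-18*5)*(-5 + I*√47)) = 214*(-90*(-5 + I*√47)) = 214*(450 - 90*I*√47) = 96300 - 19260*I*√47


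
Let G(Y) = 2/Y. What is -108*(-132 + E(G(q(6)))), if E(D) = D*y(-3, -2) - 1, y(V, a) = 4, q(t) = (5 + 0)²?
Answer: 358236/25 ≈ 14329.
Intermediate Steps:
q(t) = 25 (q(t) = 5² = 25)
E(D) = -1 + 4*D (E(D) = D*4 - 1 = 4*D - 1 = -1 + 4*D)
-108*(-132 + E(G(q(6)))) = -108*(-132 + (-1 + 4*(2/25))) = -108*(-132 + (-1 + 8/25)) = -108*(-132 - 17/25) = -108*(-3317/25) = 358236/25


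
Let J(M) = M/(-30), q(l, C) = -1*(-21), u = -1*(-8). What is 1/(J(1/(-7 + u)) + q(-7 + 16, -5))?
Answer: 30/629 ≈ 0.047695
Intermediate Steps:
u = 8
q(l, C) = 21
J(M) = -M/30 (J(M) = M*(-1/30) = -M/30)
1/(J(1/(-7 + u)) + q(-7 + 16, -5)) = 1/(-1/(30*(-7 + 8)) + 21) = 1/(-1/30/1 + 21) = 1/(-1/30*1 + 21) = 1/(-1/30 + 21) = 1/(629/30) = 30/629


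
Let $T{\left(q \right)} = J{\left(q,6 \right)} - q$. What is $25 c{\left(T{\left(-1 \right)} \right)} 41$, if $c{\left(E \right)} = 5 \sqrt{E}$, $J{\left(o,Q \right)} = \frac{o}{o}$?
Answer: $5125 \sqrt{2} \approx 7247.8$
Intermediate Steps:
$J{\left(o,Q \right)} = 1$
$T{\left(q \right)} = 1 - q$
$25 c{\left(T{\left(-1 \right)} \right)} 41 = 25 \cdot 5 \sqrt{1 - -1} \cdot 41 = 25 \cdot 5 \sqrt{1 + 1} \cdot 41 = 25 \cdot 5 \sqrt{2} \cdot 41 = 125 \sqrt{2} \cdot 41 = 5125 \sqrt{2}$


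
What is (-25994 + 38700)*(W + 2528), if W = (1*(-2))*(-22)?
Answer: 32679832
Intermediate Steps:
W = 44 (W = -2*(-22) = 44)
(-25994 + 38700)*(W + 2528) = (-25994 + 38700)*(44 + 2528) = 12706*2572 = 32679832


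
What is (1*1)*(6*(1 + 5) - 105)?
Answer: -69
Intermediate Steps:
(1*1)*(6*(1 + 5) - 105) = 1*(6*6 - 105) = 1*(36 - 105) = 1*(-69) = -69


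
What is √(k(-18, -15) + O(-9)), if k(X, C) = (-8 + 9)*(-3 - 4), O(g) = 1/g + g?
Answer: I*√145/3 ≈ 4.0139*I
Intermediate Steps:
O(g) = g + 1/g
k(X, C) = -7 (k(X, C) = 1*(-7) = -7)
√(k(-18, -15) + O(-9)) = √(-7 + (-9 + 1/(-9))) = √(-7 + (-9 - ⅑)) = √(-7 - 82/9) = √(-145/9) = I*√145/3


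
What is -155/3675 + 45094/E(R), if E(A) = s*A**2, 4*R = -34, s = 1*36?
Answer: 11021153/637245 ≈ 17.295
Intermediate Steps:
s = 36
R = -17/2 (R = (1/4)*(-34) = -17/2 ≈ -8.5000)
E(A) = 36*A**2
-155/3675 + 45094/E(R) = -155/3675 + 45094/((36*(-17/2)**2)) = -155*1/3675 + 45094/((36*(289/4))) = -31/735 + 45094/2601 = 11021153/637245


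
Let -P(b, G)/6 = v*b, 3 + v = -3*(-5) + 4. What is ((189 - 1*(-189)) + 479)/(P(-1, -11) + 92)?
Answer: 857/188 ≈ 4.5585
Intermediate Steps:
v = 16 (v = -3 + (-3*(-5) + 4) = -3 + (15 + 4) = -3 + 19 = 16)
P(b, G) = -96*b
((189 - 1*(-189)) + 479)/(P(-1, -11) + 92) = ((189 - 1*(-189)) + 479)/(-96*(-1) + 92) = ((189 + 189) + 479)/(96 + 92) = (378 + 479)/188 = 857*(1/188) = 857/188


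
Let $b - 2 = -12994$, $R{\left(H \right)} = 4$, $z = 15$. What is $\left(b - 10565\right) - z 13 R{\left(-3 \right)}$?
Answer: $-24337$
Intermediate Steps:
$b = -12992$ ($b = 2 - 12994 = -12992$)
$\left(b - 10565\right) - z 13 R{\left(-3 \right)} = \left(-12992 - 10565\right) - 15 \cdot 13 \cdot 4 = \left(-12992 + \left(-10951 + 386\right)\right) - 195 \cdot 4 = \left(-12992 - 10565\right) - 780 = -23557 - 780 = -24337$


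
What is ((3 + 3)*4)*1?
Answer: 24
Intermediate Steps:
((3 + 3)*4)*1 = (6*4)*1 = 24*1 = 24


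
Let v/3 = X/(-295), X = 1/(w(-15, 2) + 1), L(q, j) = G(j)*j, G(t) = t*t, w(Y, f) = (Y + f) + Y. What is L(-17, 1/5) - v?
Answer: 506/66375 ≈ 0.0076234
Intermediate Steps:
w(Y, f) = f + 2*Y
G(t) = t**2
L(q, j) = j**3 (L(q, j) = j**2*j = j**3)
X = -1/27 (X = 1/((2 + 2*(-15)) + 1) = 1/((2 - 30) + 1) = 1/(-28 + 1) = 1/(-27) = -1/27 ≈ -0.037037)
v = 1/2655 (v = 3*(-1/27/(-295)) = 3*(-1/27*(-1/295)) = 3*(1/7965) = 1/2655 ≈ 0.00037665)
L(-17, 1/5) - v = (1/5)**3 - 1*1/2655 = (1/5)**3 - 1/2655 = 1/125 - 1/2655 = 506/66375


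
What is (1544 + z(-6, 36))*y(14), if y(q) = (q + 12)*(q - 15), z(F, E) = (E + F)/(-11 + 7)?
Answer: -39949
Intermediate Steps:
z(F, E) = -E/4 - F/4 (z(F, E) = (E + F)/(-4) = (E + F)*(-1/4) = -E/4 - F/4)
y(q) = (-15 + q)*(12 + q) (y(q) = (12 + q)*(-15 + q) = (-15 + q)*(12 + q))
(1544 + z(-6, 36))*y(14) = (1544 + (-1/4*36 - 1/4*(-6)))*(-180 + 14**2 - 3*14) = (1544 + (-9 + 3/2))*(-180 + 196 - 42) = (1544 - 15/2)*(-26) = (3073/2)*(-26) = -39949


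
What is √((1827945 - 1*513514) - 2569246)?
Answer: I*√1254815 ≈ 1120.2*I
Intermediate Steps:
√((1827945 - 1*513514) - 2569246) = √((1827945 - 513514) - 2569246) = √(1314431 - 2569246) = √(-1254815) = I*√1254815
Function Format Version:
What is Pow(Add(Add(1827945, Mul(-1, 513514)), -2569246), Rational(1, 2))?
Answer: Mul(I, Pow(1254815, Rational(1, 2))) ≈ Mul(1120.2, I)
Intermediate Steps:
Pow(Add(Add(1827945, Mul(-1, 513514)), -2569246), Rational(1, 2)) = Pow(Add(Add(1827945, -513514), -2569246), Rational(1, 2)) = Pow(Add(1314431, -2569246), Rational(1, 2)) = Pow(-1254815, Rational(1, 2)) = Mul(I, Pow(1254815, Rational(1, 2)))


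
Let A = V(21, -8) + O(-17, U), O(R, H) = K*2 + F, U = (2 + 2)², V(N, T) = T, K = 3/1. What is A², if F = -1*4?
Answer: 36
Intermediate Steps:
F = -4
K = 3 (K = 3*1 = 3)
U = 16 (U = 4² = 16)
O(R, H) = 2 (O(R, H) = 3*2 - 4 = 6 - 4 = 2)
A = -6 (A = -8 + 2 = -6)
A² = (-6)² = 36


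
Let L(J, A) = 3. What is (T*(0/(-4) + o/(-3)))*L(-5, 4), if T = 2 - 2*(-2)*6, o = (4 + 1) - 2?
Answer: -78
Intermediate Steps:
o = 3 (o = 5 - 2 = 3)
T = 26 (T = 2 - (-4)*6 = 2 - 1*(-24) = 2 + 24 = 26)
(T*(0/(-4) + o/(-3)))*L(-5, 4) = (26*(0/(-4) + 3/(-3)))*3 = (26*(0*(-¼) + 3*(-⅓)))*3 = (26*(0 - 1))*3 = (26*(-1))*3 = -26*3 = -78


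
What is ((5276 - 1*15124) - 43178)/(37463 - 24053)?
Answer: -26513/6705 ≈ -3.9542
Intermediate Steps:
((5276 - 1*15124) - 43178)/(37463 - 24053) = ((5276 - 15124) - 43178)/13410 = (-9848 - 43178)*(1/13410) = -53026*1/13410 = -26513/6705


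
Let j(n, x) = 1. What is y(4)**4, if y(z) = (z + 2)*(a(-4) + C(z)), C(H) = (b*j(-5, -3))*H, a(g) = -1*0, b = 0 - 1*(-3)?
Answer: 26873856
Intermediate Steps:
b = 3 (b = 0 + 3 = 3)
a(g) = 0
C(H) = 3*H (C(H) = (3*1)*H = 3*H)
y(z) = 3*z*(2 + z) (y(z) = (z + 2)*(0 + 3*z) = (2 + z)*(3*z) = 3*z*(2 + z))
y(4)**4 = (3*4*(2 + 4))**4 = (3*4*6)**4 = 72**4 = 26873856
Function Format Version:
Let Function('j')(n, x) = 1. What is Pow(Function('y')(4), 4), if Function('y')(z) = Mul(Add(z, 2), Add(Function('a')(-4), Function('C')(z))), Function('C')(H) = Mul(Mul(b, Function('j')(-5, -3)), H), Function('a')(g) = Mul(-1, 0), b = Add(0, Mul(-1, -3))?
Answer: 26873856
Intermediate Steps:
b = 3 (b = Add(0, 3) = 3)
Function('a')(g) = 0
Function('C')(H) = Mul(3, H) (Function('C')(H) = Mul(Mul(3, 1), H) = Mul(3, H))
Function('y')(z) = Mul(3, z, Add(2, z)) (Function('y')(z) = Mul(Add(z, 2), Add(0, Mul(3, z))) = Mul(Add(2, z), Mul(3, z)) = Mul(3, z, Add(2, z)))
Pow(Function('y')(4), 4) = Pow(Mul(3, 4, Add(2, 4)), 4) = Pow(Mul(3, 4, 6), 4) = Pow(72, 4) = 26873856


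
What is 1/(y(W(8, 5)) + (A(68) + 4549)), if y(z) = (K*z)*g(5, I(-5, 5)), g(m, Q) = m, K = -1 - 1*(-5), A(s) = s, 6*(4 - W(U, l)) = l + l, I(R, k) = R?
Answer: 3/13991 ≈ 0.00021442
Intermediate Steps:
W(U, l) = 4 - l/3 (W(U, l) = 4 - (l + l)/6 = 4 - l/3)
K = 4 (K = -1 + 5 = 4)
y(z) = 20*z (y(z) = (4*z)*5 = 20*z)
1/(y(W(8, 5)) + (A(68) + 4549)) = 1/(20*(4 - ⅓*5) + (68 + 4549)) = 1/(20*(4 - 5/3) + 4617) = 1/(20*(7/3) + 4617) = 1/(140/3 + 4617) = 1/(13991/3) = 3/13991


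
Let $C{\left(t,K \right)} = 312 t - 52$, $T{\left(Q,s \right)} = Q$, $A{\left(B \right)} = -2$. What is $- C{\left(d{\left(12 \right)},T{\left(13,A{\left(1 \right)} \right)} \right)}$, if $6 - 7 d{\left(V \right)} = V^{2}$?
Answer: $\frac{43420}{7} \approx 6202.9$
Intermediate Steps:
$d{\left(V \right)} = \frac{6}{7} - \frac{V^{2}}{7}$
$C{\left(t,K \right)} = -52 + 312 t$
$- C{\left(d{\left(12 \right)},T{\left(13,A{\left(1 \right)} \right)} \right)} = - (-52 + 312 \left(\frac{6}{7} - \frac{12^{2}}{7}\right)) = - (-52 + 312 \left(\frac{6}{7} - \frac{144}{7}\right)) = - (-52 + 312 \left(- \frac{138}{7}\right)) = - (-52 - \frac{43056}{7}) = \left(-1\right) \left(- \frac{43420}{7}\right) = \frac{43420}{7}$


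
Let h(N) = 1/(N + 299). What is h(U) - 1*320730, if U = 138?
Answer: -140159009/437 ≈ -3.2073e+5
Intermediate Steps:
h(N) = 1/(299 + N)
h(U) - 1*320730 = 1/(299 + 138) - 1*320730 = 1/437 - 320730 = -140159009/437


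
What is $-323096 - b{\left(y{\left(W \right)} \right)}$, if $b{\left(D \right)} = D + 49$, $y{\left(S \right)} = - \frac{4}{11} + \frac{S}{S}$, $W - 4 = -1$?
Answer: $- \frac{3554602}{11} \approx -3.2315 \cdot 10^{5}$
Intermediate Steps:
$W = 3$ ($W = 4 - 1 = 3$)
$y{\left(S \right)} = \frac{7}{11}$ ($y{\left(S \right)} = \left(-4\right) \frac{1}{11} + 1 = - \frac{4}{11} + 1 = \frac{7}{11}$)
$b{\left(D \right)} = 49 + D$
$-323096 - b{\left(y{\left(W \right)} \right)} = -323096 - \left(49 + \frac{7}{11}\right) = -323096 - \frac{546}{11} = - \frac{3554602}{11}$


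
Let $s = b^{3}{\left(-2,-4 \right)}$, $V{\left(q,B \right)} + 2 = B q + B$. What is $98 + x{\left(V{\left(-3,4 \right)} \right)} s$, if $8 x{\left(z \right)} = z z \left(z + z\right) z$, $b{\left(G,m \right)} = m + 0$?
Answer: $-159902$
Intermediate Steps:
$b{\left(G,m \right)} = m$
$V{\left(q,B \right)} = -2 + B + B q$ ($V{\left(q,B \right)} = -2 + \left(B q + B\right) = -2 + \left(B + B q\right) = -2 + B + B q$)
$s = -64$ ($s = \left(-4\right)^{3} = -64$)
$x{\left(z \right)} = \frac{z^{4}}{4}$ ($x{\left(z \right)} = \frac{z z \left(z + z\right) z}{8} = \frac{z^{2} \cdot 2 z z}{8} = \frac{z^{2} \cdot 2 z^{2}}{8} = \frac{2 z^{4}}{8} = \frac{z^{4}}{4}$)
$98 + x{\left(V{\left(-3,4 \right)} \right)} s = 98 + \frac{\left(-2 + 4 + 4 \left(-3\right)\right)^{4}}{4} \left(-64\right) = 98 + \frac{\left(-2 + 4 - 12\right)^{4}}{4} \left(-64\right) = 98 + \frac{\left(-10\right)^{4}}{4} \left(-64\right) = 98 + \frac{1}{4} \cdot 10000 \left(-64\right) = 98 + 2500 \left(-64\right) = 98 - 160000 = -159902$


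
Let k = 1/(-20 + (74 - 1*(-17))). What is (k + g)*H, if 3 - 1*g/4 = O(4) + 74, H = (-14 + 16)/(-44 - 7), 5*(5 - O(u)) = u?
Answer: 71186/6035 ≈ 11.796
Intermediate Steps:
O(u) = 5 - u/5
H = -2/51 (H = 2/(-51) = 2*(-1/51) = -2/51 ≈ -0.039216)
g = -1504/5 (g = 12 - 4*((5 - 1/5*4) + 74) = 12 - 4*((5 - 4/5) + 74) = 12 - 4*(21/5 + 74) = 12 - 4*391/5 = 12 - 1564/5 = -1504/5 ≈ -300.80)
k = 1/71 (k = 1/(-20 + (74 + 17)) = 1/(-20 + 91) = 1/71 ≈ 0.014085)
(k + g)*H = (1/71 - 1504/5)*(-2/51) = -106779/355*(-2/51) = 71186/6035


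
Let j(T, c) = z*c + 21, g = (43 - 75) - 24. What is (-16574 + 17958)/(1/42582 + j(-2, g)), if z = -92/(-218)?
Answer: -6423750192/12220925 ≈ -525.64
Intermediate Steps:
z = 46/109 (z = -92*(-1/218) = 46/109 ≈ 0.42202)
g = -56 (g = -32 - 24 = -56)
j(T, c) = 21 + 46*c/109 (j(T, c) = 46*c/109 + 21 = 21 + 46*c/109)
(-16574 + 17958)/(1/42582 + j(-2, g)) = (-16574 + 17958)/(1/42582 + (21 + (46/109)*(-56))) = 1384/(1/42582 + (21 - 2576/109)) = 1384/(1/42582 - 287/109) = 1384/(-12220925/4641438) = 1384*(-4641438/12220925) = -6423750192/12220925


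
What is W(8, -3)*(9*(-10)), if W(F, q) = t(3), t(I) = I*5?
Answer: -1350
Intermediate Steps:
t(I) = 5*I
W(F, q) = 15 (W(F, q) = 5*3 = 15)
W(8, -3)*(9*(-10)) = 15*(9*(-10)) = 15*(-90) = -1350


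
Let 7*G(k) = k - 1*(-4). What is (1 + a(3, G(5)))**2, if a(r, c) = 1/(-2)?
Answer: 1/4 ≈ 0.25000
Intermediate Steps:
G(k) = 4/7 + k/7 (G(k) = (k - 1*(-4))/7 = (k + 4)/7 = (4 + k)/7 = 4/7 + k/7)
a(r, c) = -1/2
(1 + a(3, G(5)))**2 = (1 - 1/2)**2 = (1/2)**2 = 1/4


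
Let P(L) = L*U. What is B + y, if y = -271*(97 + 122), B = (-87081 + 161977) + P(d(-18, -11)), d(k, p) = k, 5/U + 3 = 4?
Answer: 15457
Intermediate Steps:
U = 5 (U = 5/(-3 + 4) = 5/1 = 5*1 = 5)
P(L) = 5*L (P(L) = L*5 = 5*L)
B = 74806 (B = (-87081 + 161977) + 5*(-18) = 74896 - 90 = 74806)
y = -59349 (y = -271*219 = -59349)
B + y = 74806 - 59349 = 15457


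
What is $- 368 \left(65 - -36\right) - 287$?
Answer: $-37455$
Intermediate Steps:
$- 368 \left(65 - -36\right) - 287 = - 368 \left(65 + 36\right) - 287 = \left(-368\right) 101 - 287 = -37168 - 287 = -37455$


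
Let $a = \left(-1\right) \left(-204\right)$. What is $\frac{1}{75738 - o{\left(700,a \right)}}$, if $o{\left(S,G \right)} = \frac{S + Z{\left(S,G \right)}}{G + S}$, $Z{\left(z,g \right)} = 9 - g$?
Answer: $\frac{904}{68466647} \approx 1.3204 \cdot 10^{-5}$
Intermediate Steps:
$a = 204$
$o{\left(S,G \right)} = \frac{9 + S - G}{G + S}$ ($o{\left(S,G \right)} = \frac{S - \left(-9 + G\right)}{G + S} = \frac{9 + S - G}{G + S}$)
$\frac{1}{75738 - o{\left(700,a \right)}} = \frac{1}{75738 - \frac{9 + 700 - 204}{204 + 700}} = \frac{1}{75738 - \frac{9 + 700 - 204}{904}} = \frac{1}{75738 - \frac{1}{904} \cdot 505} = \frac{1}{75738 - \frac{505}{904}} = \frac{1}{\frac{68466647}{904}} = \frac{904}{68466647}$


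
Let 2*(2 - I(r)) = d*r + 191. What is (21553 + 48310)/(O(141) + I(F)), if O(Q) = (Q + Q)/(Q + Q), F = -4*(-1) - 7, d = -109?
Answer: -69863/256 ≈ -272.90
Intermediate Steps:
F = -3 (F = 4 - 7 = -3)
I(r) = -187/2 + 109*r/2 (I(r) = 2 - (-109*r + 191)/2 = 2 - (191 - 109*r)/2 = 2 + (-191/2 + 109*r/2) = -187/2 + 109*r/2)
O(Q) = 1 (O(Q) = (2*Q)/((2*Q)) = (2*Q)*(1/(2*Q)) = 1)
(21553 + 48310)/(O(141) + I(F)) = (21553 + 48310)/(1 + (-187/2 + (109/2)*(-3))) = 69863/(1 + (-187/2 - 327/2)) = 69863/(1 - 257) = 69863/(-256) = 69863*(-1/256) = -69863/256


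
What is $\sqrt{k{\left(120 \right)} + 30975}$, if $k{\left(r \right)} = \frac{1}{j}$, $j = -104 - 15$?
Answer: $\frac{2 \sqrt{109659214}}{119} \approx 176.0$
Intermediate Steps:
$j = -119$
$k{\left(r \right)} = - \frac{1}{119}$ ($k{\left(r \right)} = \frac{1}{-119} = - \frac{1}{119}$)
$\sqrt{k{\left(120 \right)} + 30975} = \sqrt{- \frac{1}{119} + 30975} = \sqrt{\frac{3686024}{119}} = \frac{2 \sqrt{109659214}}{119}$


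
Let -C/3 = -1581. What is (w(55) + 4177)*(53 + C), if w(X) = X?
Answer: 20296672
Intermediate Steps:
C = 4743 (C = -3*(-1581) = 4743)
(w(55) + 4177)*(53 + C) = (55 + 4177)*(53 + 4743) = 4232*4796 = 20296672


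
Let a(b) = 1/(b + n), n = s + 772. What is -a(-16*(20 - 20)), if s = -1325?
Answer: 1/553 ≈ 0.0018083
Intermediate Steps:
n = -553 (n = -1325 + 772 = -553)
a(b) = 1/(-553 + b) (a(b) = 1/(b - 553) = 1/(-553 + b))
-a(-16*(20 - 20)) = -1/(-553 - 16*(20 - 20)) = -1/(-553 - 16*0) = -1/(-553 + 0) = -1/(-553) = -1*(-1/553) = 1/553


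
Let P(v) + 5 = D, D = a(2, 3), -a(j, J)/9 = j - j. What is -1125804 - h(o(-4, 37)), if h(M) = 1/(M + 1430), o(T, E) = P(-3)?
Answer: -1604270701/1425 ≈ -1.1258e+6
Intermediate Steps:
a(j, J) = 0 (a(j, J) = -9*(j - j) = -9*0 = 0)
D = 0
P(v) = -5 (P(v) = -5 + 0 = -5)
o(T, E) = -5
h(M) = 1/(1430 + M)
-1125804 - h(o(-4, 37)) = -1125804 - 1/(1430 - 5) = -1125804 - 1/1425 = -1604270701/1425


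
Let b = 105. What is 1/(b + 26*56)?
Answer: 1/1561 ≈ 0.00064061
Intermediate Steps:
1/(b + 26*56) = 1/(105 + 26*56) = 1/(105 + 1456) = 1/1561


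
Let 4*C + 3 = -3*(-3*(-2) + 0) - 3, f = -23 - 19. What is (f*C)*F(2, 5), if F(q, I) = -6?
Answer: -1512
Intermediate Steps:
f = -42
C = -6 (C = -¾ + (-3*(-3*(-2) + 0) - 3)/4 = -¾ + (-3*(6 + 0) - 3)/4 = -¾ + (-3*6 - 3)/4 = -¾ + (-18 - 3)/4 = -¾ + (¼)*(-21) = -¾ - 21/4 = -6)
(f*C)*F(2, 5) = -42*(-6)*(-6) = 252*(-6) = -1512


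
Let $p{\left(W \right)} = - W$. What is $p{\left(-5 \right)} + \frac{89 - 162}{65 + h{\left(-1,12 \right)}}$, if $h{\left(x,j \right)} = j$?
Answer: $\frac{312}{77} \approx 4.0519$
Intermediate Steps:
$p{\left(-5 \right)} + \frac{89 - 162}{65 + h{\left(-1,12 \right)}} = \left(-1\right) \left(-5\right) + \frac{89 - 162}{65 + 12} = 5 - \frac{73}{77} = \frac{312}{77}$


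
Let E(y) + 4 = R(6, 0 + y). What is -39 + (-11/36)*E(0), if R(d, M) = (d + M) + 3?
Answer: -1459/36 ≈ -40.528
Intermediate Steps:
R(d, M) = 3 + M + d (R(d, M) = (M + d) + 3 = 3 + M + d)
E(y) = 5 + y (E(y) = -4 + (3 + (0 + y) + 6) = -4 + (3 + y + 6) = -4 + (9 + y) = 5 + y)
-39 + (-11/36)*E(0) = -39 + (-11/36)*(5 + 0) = -39 - 11*1/36*5 = -39 - 11/36*5 = -39 - 55/36 = -1459/36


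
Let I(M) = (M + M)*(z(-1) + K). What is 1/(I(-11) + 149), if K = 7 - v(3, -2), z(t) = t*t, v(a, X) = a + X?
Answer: -⅕ ≈ -0.20000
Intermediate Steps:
v(a, X) = X + a
z(t) = t²
K = 6 (K = 7 - (-2 + 3) = 7 - 1*1 = 7 - 1 = 6)
I(M) = 14*M (I(M) = (M + M)*((-1)² + 6) = (2*M)*(1 + 6) = (2*M)*7 = 14*M)
1/(I(-11) + 149) = 1/(14*(-11) + 149) = 1/(-154 + 149) = 1/(-5) = -⅕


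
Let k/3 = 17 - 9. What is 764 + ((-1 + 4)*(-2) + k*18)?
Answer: 1190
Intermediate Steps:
k = 24 (k = 3*(17 - 9) = 3*8 = 24)
764 + ((-1 + 4)*(-2) + k*18) = 764 + ((-1 + 4)*(-2) + 24*18) = 764 + (3*(-2) + 432) = 764 + (-6 + 432) = 764 + 426 = 1190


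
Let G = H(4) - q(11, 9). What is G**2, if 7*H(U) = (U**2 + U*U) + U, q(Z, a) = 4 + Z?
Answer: 4761/49 ≈ 97.163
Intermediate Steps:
H(U) = U/7 + 2*U**2/7 (H(U) = ((U**2 + U*U) + U)/7 = ((U**2 + U**2) + U)/7 = (2*U**2 + U)/7 = (U + 2*U**2)/7 = U/7 + 2*U**2/7)
G = -69/7 (G = (1/7)*4*(1 + 2*4) - (4 + 11) = (1/7)*4*(1 + 8) - 1*15 = (1/7)*4*9 - 15 = 36/7 - 15 = -69/7 ≈ -9.8571)
G**2 = (-69/7)**2 = 4761/49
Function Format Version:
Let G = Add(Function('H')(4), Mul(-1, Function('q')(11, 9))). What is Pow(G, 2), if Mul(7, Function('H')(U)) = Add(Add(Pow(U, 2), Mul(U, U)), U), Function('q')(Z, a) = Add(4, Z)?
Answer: Rational(4761, 49) ≈ 97.163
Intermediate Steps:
Function('H')(U) = Add(Mul(Rational(1, 7), U), Mul(Rational(2, 7), Pow(U, 2))) (Function('H')(U) = Mul(Rational(1, 7), Add(Add(Pow(U, 2), Mul(U, U)), U)) = Mul(Rational(1, 7), Add(Add(Pow(U, 2), Pow(U, 2)), U)) = Mul(Rational(1, 7), Add(Mul(2, Pow(U, 2)), U)) = Mul(Rational(1, 7), Add(U, Mul(2, Pow(U, 2)))) = Add(Mul(Rational(1, 7), U), Mul(Rational(2, 7), Pow(U, 2))))
G = Rational(-69, 7) (G = Add(Mul(Rational(1, 7), 4, Add(1, Mul(2, 4))), Mul(-1, Add(4, 11))) = Add(Mul(Rational(1, 7), 4, Add(1, 8)), Mul(-1, 15)) = Add(Mul(Rational(1, 7), 4, 9), -15) = Add(Rational(36, 7), -15) = Rational(-69, 7) ≈ -9.8571)
Pow(G, 2) = Pow(Rational(-69, 7), 2) = Rational(4761, 49)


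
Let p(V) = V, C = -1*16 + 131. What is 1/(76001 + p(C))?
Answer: 1/76116 ≈ 1.3138e-5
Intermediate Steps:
C = 115 (C = -16 + 131 = 115)
1/(76001 + p(C)) = 1/(76001 + 115) = 1/76116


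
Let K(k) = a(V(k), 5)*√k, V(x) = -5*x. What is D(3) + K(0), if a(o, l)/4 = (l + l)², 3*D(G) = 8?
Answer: 8/3 ≈ 2.6667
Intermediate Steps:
D(G) = 8/3 (D(G) = (⅓)*8 = 8/3)
a(o, l) = 16*l² (a(o, l) = 4*(l + l)² = 4*(2*l)² = 4*(4*l²) = 16*l²)
K(k) = 400*√k (K(k) = (16*5²)*√k = (16*25)*√k = 400*√k)
D(3) + K(0) = 8/3 + 400*√0 = 8/3 + 400*0 = 8/3 + 0 = 8/3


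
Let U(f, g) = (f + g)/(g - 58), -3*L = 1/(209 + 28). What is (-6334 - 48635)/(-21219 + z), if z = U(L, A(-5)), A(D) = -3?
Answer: 2384060499/920287115 ≈ 2.5906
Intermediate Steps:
L = -1/711 (L = -1/(3*(209 + 28)) = -1/3/237 = -1/3*1/237 = -1/711 ≈ -0.0014065)
U(f, g) = (f + g)/(-58 + g)
z = 2134/43371 (z = (-1/711 - 3)/(-58 - 3) = -2134/711/(-61) = -1/61*(-2134/711) = 2134/43371 ≈ 0.049203)
(-6334 - 48635)/(-21219 + z) = (-6334 - 48635)/(-21219 + 2134/43371) = -54969/(-920287115/43371) = -54969*(-43371/920287115) = 2384060499/920287115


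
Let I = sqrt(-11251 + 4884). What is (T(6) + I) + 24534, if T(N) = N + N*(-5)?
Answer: 24510 + I*sqrt(6367) ≈ 24510.0 + 79.793*I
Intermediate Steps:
T(N) = -4*N (T(N) = N - 5*N = -4*N)
I = I*sqrt(6367) (I = sqrt(-6367) = I*sqrt(6367) ≈ 79.793*I)
(T(6) + I) + 24534 = (-4*6 + I*sqrt(6367)) + 24534 = (-24 + I*sqrt(6367)) + 24534 = 24510 + I*sqrt(6367)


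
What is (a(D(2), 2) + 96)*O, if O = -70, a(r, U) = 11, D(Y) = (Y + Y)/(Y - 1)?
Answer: -7490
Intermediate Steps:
D(Y) = 2*Y/(-1 + Y) (D(Y) = (2*Y)/(-1 + Y) = 2*Y/(-1 + Y))
(a(D(2), 2) + 96)*O = (11 + 96)*(-70) = 107*(-70) = -7490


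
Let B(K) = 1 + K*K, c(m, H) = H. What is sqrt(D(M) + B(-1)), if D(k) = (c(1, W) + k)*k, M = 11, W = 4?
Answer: sqrt(167) ≈ 12.923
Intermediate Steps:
D(k) = k*(4 + k) (D(k) = (4 + k)*k = k*(4 + k))
B(K) = 1 + K**2
sqrt(D(M) + B(-1)) = sqrt(11*(4 + 11) + (1 + (-1)**2)) = sqrt(11*15 + (1 + 1)) = sqrt(165 + 2) = sqrt(167)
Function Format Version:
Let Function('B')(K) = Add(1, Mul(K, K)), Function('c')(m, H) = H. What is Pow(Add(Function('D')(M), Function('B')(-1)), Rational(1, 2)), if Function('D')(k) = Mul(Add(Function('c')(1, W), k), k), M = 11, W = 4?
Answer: Pow(167, Rational(1, 2)) ≈ 12.923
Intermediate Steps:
Function('D')(k) = Mul(k, Add(4, k)) (Function('D')(k) = Mul(Add(4, k), k) = Mul(k, Add(4, k)))
Function('B')(K) = Add(1, Pow(K, 2))
Pow(Add(Function('D')(M), Function('B')(-1)), Rational(1, 2)) = Pow(Add(Mul(11, Add(4, 11)), Add(1, Pow(-1, 2))), Rational(1, 2)) = Pow(Add(Mul(11, 15), Add(1, 1)), Rational(1, 2)) = Pow(Add(165, 2), Rational(1, 2)) = Pow(167, Rational(1, 2))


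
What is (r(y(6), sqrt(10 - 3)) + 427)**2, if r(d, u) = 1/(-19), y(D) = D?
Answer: 65804544/361 ≈ 1.8228e+5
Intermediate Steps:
r(d, u) = -1/19
(r(y(6), sqrt(10 - 3)) + 427)**2 = (-1/19 + 427)**2 = (8112/19)**2 = 65804544/361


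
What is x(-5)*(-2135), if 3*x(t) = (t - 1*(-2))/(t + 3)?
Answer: -2135/2 ≈ -1067.5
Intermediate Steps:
x(t) = (2 + t)/(3*(3 + t)) (x(t) = ((t - 1*(-2))/(t + 3))/3 = ((t + 2)/(3 + t))/3 = ((2 + t)/(3 + t))/3 = (2 + t)/(3*(3 + t)))
x(-5)*(-2135) = ((2 - 5)/(3*(3 - 5)))*(-2135) = ((⅓)*(-3)/(-2))*(-2135) = ((⅓)*(-½)*(-3))*(-2135) = (½)*(-2135) = -2135/2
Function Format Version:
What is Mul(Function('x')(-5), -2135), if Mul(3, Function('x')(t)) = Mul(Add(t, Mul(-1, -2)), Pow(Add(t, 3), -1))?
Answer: Rational(-2135, 2) ≈ -1067.5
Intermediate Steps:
Function('x')(t) = Mul(Rational(1, 3), Pow(Add(3, t), -1), Add(2, t)) (Function('x')(t) = Mul(Rational(1, 3), Mul(Add(t, Mul(-1, -2)), Pow(Add(t, 3), -1))) = Mul(Rational(1, 3), Mul(Add(t, 2), Pow(Add(3, t), -1))) = Mul(Rational(1, 3), Mul(Add(2, t), Pow(Add(3, t), -1))) = Mul(Rational(1, 3), Mul(Pow(Add(3, t), -1), Add(2, t))) = Mul(Rational(1, 3), Pow(Add(3, t), -1), Add(2, t)))
Mul(Function('x')(-5), -2135) = Mul(Mul(Rational(1, 3), Pow(Add(3, -5), -1), Add(2, -5)), -2135) = Mul(Mul(Rational(1, 3), Pow(-2, -1), -3), -2135) = Mul(Mul(Rational(1, 3), Rational(-1, 2), -3), -2135) = Mul(Rational(1, 2), -2135) = Rational(-2135, 2)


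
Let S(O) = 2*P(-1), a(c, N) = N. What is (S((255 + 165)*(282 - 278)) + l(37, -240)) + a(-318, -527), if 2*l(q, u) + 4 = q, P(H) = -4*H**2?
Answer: -1037/2 ≈ -518.50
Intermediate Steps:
l(q, u) = -2 + q/2
S(O) = -8 (S(O) = 2*(-4*(-1)**2) = 2*(-4*1) = 2*(-4) = -8)
(S((255 + 165)*(282 - 278)) + l(37, -240)) + a(-318, -527) = (-8 + (-2 + (1/2)*37)) - 527 = (-8 + (-2 + 37/2)) - 527 = (-8 + 33/2) - 527 = 17/2 - 527 = -1037/2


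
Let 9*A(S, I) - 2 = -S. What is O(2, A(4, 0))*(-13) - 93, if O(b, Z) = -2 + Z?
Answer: -577/9 ≈ -64.111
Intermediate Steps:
A(S, I) = 2/9 - S/9 (A(S, I) = 2/9 + (-S)/9 = 2/9 - S/9)
O(2, A(4, 0))*(-13) - 93 = (-2 + (2/9 - ⅑*4))*(-13) - 93 = (-2 + (2/9 - 4/9))*(-13) - 93 = (-2 - 2/9)*(-13) - 93 = -20/9*(-13) - 93 = 260/9 - 93 = -577/9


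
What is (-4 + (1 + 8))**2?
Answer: 25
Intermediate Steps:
(-4 + (1 + 8))**2 = (-4 + 9)**2 = 5**2 = 25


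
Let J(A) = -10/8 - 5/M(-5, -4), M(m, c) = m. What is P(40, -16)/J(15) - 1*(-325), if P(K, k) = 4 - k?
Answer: 245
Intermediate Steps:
J(A) = -¼ (J(A) = -10/8 - 5/(-5) = -10*⅛ - 5*(-⅕) = -5/4 + 1 = -¼)
P(40, -16)/J(15) - 1*(-325) = (4 - 1*(-16))/(-¼) - 1*(-325) = (4 + 16)*(-4) + 325 = 20*(-4) + 325 = -80 + 325 = 245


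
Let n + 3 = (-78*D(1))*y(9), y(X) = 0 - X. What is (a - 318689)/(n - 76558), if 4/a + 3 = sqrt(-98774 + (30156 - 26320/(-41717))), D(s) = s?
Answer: (956071*sqrt(41717) - 956067*I*sqrt(318056754))/(227577*(sqrt(41717) - I*sqrt(318056754))) ≈ 4.2011 + 2.0125e-7*I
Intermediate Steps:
y(X) = -X
a = 4/(-3 + 3*I*sqrt(13268373606618)/41717) (a = 4/(-3 + sqrt(-98774 + (30156 - 26320/(-41717)))) = 4/(-3 + sqrt(-98774 + (30156 - 26320*(-1)/41717))) = 4/(-3 + sqrt(-98774 + (30156 - 1*(-26320/41717)))) = 4/(-3 + sqrt(-98774 + (30156 + 26320/41717))) = 4/(-3 + sqrt(-98774 + 1258044172/41717)) = 4/(-3 + sqrt(-2862510786/41717)) = 4/(-3 + 3*I*sqrt(13268373606618)/41717) ≈ -0.00017486 - 0.015268*I)
n = 699 (n = -3 + (-78*1)*(-1*9) = -3 - 78*(-9) = -3 + 702 = 699)
(a - 318689)/(n - 76558) = (-4*sqrt(41717)/(3*sqrt(41717) - 3*I*sqrt(318056754)) - 318689)/(699 - 76558) = (-318689 - 4*sqrt(41717)/(3*sqrt(41717) - 3*I*sqrt(318056754)))/(-75859) = (-318689 - 4*sqrt(41717)/(3*sqrt(41717) - 3*I*sqrt(318056754)))*(-1/75859) = 45527/10837 + 4*sqrt(41717)/(75859*(3*sqrt(41717) - 3*I*sqrt(318056754)))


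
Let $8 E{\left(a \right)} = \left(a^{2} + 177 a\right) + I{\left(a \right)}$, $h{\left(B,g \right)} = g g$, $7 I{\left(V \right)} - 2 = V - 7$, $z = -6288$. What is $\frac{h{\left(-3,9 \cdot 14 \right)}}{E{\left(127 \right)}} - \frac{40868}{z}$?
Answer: $\frac{25679309}{2623668} \approx 9.7876$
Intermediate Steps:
$I{\left(V \right)} = - \frac{5}{7} + \frac{V}{7}$ ($I{\left(V \right)} = \frac{2}{7} + \frac{V - 7}{7} = \frac{2}{7} + \frac{-7 + V}{7} = \frac{2}{7} + \left(-1 + \frac{V}{7}\right) = - \frac{5}{7} + \frac{V}{7}$)
$h{\left(B,g \right)} = g^{2}$
$E{\left(a \right)} = - \frac{5}{56} + \frac{a^{2}}{8} + \frac{155 a}{7}$ ($E{\left(a \right)} = \frac{\left(a^{2} + 177 a\right) + \left(- \frac{5}{7} + \frac{a}{7}\right)}{8} = \frac{- \frac{5}{7} + a^{2} + \frac{1240 a}{7}}{8} = - \frac{5}{56} + \frac{a^{2}}{8} + \frac{155 a}{7}$)
$\frac{h{\left(-3,9 \cdot 14 \right)}}{E{\left(127 \right)}} - \frac{40868}{z} = \frac{\left(9 \cdot 14\right)^{2}}{- \frac{5}{56} + \frac{127^{2}}{8} + \frac{155}{7} \cdot 127} - \frac{40868}{-6288} = \frac{126^{2}}{- \frac{5}{56} + \frac{1}{8} \cdot 16129 + \frac{19685}{7}} - - \frac{10217}{1572} = \frac{15876}{- \frac{5}{56} + \frac{16129}{8} + \frac{19685}{7}} + \frac{10217}{1572} = \frac{15876}{\frac{135189}{28}} + \frac{10217}{1572} = 15876 \cdot \frac{28}{135189} + \frac{10217}{1572} = \frac{5488}{1669} + \frac{10217}{1572} = \frac{25679309}{2623668}$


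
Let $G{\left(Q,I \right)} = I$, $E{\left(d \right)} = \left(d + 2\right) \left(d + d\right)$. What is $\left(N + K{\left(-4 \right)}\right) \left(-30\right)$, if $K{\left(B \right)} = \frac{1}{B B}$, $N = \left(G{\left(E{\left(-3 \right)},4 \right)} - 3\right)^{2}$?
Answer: $- \frac{255}{8} \approx -31.875$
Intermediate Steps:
$E{\left(d \right)} = 2 d \left(2 + d\right)$ ($E{\left(d \right)} = \left(2 + d\right) 2 d = 2 d \left(2 + d\right)$)
$N = 1$ ($N = \left(4 - 3\right)^{2} = 1^{2} = 1$)
$K{\left(B \right)} = \frac{1}{B^{2}}$
$\left(N + K{\left(-4 \right)}\right) \left(-30\right) = \left(1 + \frac{1}{16}\right) \left(-30\right) = \frac{17}{16} \left(-30\right) = - \frac{255}{8}$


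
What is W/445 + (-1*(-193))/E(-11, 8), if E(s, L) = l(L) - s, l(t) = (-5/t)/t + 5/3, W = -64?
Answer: 16335232/1075565 ≈ 15.188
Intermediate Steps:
l(t) = 5/3 - 5/t² (l(t) = -5/t² + 5*(⅓) = -5/t² + 5/3 = 5/3 - 5/t²)
E(s, L) = 5/3 - s - 5/L² (E(s, L) = (5/3 - 5/L²) - s = 5/3 - s - 5/L²)
W/445 + (-1*(-193))/E(-11, 8) = -64/445 + (-1*(-193))/(5/3 - 1*(-11) - 5/8²) = -64*1/445 + 193/(5/3 + 11 - 5*1/64) = -64/445 + 193/(5/3 + 11 - 5/64) = -64/445 + 193/(2417/192) = -64/445 + 193*(192/2417) = -64/445 + 37056/2417 = 16335232/1075565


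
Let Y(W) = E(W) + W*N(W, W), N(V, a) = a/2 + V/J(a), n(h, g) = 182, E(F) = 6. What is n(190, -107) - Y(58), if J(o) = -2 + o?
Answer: -21925/14 ≈ -1566.1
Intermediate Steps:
N(V, a) = a/2 + V/(-2 + a)
Y(W) = 6 + W*(W + W*(-2 + W)/2)/(-2 + W) (Y(W) = 6 + W*((W + W*(-2 + W)/2)/(-2 + W)) = 6 + W*(W + W*(-2 + W)/2)/(-2 + W))
n(190, -107) - Y(58) = 182 - (-24 + 58³ + 12*58)/(2*(-2 + 58)) = 182 - (-24 + 195112 + 696)/(2*56) = 182 - 195784/(2*56) = 182 - 1*24473/14 = 182 - 24473/14 = -21925/14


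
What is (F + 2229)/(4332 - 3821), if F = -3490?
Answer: -1261/511 ≈ -2.4677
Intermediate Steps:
(F + 2229)/(4332 - 3821) = (-3490 + 2229)/(4332 - 3821) = -1261/511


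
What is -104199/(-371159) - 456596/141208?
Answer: -823170119/278779894 ≈ -2.9528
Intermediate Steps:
-104199/(-371159) - 456596/141208 = -104199*(-1/371159) - 456596*1/141208 = 2217/7897 - 114149/35302 = -823170119/278779894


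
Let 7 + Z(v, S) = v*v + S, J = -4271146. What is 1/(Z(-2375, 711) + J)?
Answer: 1/1370183 ≈ 7.2983e-7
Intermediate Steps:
Z(v, S) = -7 + S + v² (Z(v, S) = -7 + (v*v + S) = -7 + (v² + S) = -7 + (S + v²) = -7 + S + v²)
1/(Z(-2375, 711) + J) = 1/((-7 + 711 + (-2375)²) - 4271146) = 1/((-7 + 711 + 5640625) - 4271146) = 1/(5641329 - 4271146) = 1/1370183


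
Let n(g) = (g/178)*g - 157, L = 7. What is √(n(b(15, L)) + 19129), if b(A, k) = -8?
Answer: 14*√766735/89 ≈ 137.74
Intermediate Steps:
n(g) = -157 + g²/178 (n(g) = (g*(1/178))*g - 157 = (g/178)*g - 157 = g²/178 - 157 = -157 + g²/178)
√(n(b(15, L)) + 19129) = √((-157 + (1/178)*(-8)²) + 19129) = √((-157 + (1/178)*64) + 19129) = √((-157 + 32/89) + 19129) = √(-13941/89 + 19129) = √(1688540/89) = 14*√766735/89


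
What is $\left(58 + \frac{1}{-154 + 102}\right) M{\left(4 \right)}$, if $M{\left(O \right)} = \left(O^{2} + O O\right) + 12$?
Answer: $\frac{33165}{13} \approx 2551.2$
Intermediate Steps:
$M{\left(O \right)} = 12 + 2 O^{2}$ ($M{\left(O \right)} = \left(O^{2} + O^{2}\right) + 12 = 2 O^{2} + 12 = 12 + 2 O^{2}$)
$\left(58 + \frac{1}{-154 + 102}\right) M{\left(4 \right)} = \left(58 + \frac{1}{-154 + 102}\right) \left(12 + 2 \cdot 4^{2}\right) = \left(58 + \frac{1}{-52}\right) \left(12 + 2 \cdot 16\right) = \left(58 - \frac{1}{52}\right) \left(12 + 32\right) = \frac{3015}{52} \cdot 44 = \frac{33165}{13}$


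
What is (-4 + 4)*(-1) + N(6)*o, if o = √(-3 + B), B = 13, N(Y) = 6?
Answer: 6*√10 ≈ 18.974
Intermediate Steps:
o = √10 (o = √(-3 + 13) = √10 ≈ 3.1623)
(-4 + 4)*(-1) + N(6)*o = (-4 + 4)*(-1) + 6*√10 = 0*(-1) + 6*√10 = 0 + 6*√10 = 6*√10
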